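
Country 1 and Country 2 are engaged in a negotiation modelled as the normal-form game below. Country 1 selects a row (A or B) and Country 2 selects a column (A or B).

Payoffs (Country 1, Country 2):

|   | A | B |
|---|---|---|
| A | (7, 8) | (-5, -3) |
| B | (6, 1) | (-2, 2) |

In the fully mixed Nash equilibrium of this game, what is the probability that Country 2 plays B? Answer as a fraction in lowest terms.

Let q be the probability that Country 2 plays A. In a completely mixed equilibrium, Country 1 must be indifferent between A and B.
Country 1's expected payoff from A is 7q − 5(1−q); from B it is 6q − 2(1−q).
Setting these equal: 12q − 5 = 8q − 2, so q = 3/4.
Therefore Country 2 plays B with probability 1 − 3/4 = 1/4.

1/4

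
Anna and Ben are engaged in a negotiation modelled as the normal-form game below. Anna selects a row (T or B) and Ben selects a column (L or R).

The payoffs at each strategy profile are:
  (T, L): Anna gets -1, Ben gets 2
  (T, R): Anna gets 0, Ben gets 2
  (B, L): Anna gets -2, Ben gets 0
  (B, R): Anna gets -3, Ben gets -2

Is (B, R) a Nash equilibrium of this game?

At (B, R), Anna earns -3; switching to T would give 0, so Anna would deviate.
Ben earns -2; switching to L would give 0, so Ben would deviate.
Since at least one player can profitably deviate, this is not a Nash equilibrium.

No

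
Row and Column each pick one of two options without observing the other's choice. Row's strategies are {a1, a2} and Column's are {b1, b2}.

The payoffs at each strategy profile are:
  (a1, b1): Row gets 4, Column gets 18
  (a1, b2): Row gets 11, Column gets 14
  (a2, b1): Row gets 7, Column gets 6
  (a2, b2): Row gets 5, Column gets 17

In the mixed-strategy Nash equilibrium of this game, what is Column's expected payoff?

74/5

First find p, the probability Row plays a1, from Column's indifference between b1 and b2: 18p + 6(1−p) = 14p + 17(1−p), giving p = 11/15.
Since Column is indifferent in equilibrium, Column's expected payoff equals the payoff from either column against (11/15, 4/15). Using b1: 18(11/15) + 6(4/15) = 74/5.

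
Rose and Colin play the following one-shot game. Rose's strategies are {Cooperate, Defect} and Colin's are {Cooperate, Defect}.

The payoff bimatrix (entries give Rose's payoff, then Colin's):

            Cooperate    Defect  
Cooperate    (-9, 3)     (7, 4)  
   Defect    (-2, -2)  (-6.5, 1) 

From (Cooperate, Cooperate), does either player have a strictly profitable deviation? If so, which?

Rose at (Cooperate, Cooperate) earns -9; deviating to Defect yields -2 — a strict improvement.
Colin earns 3; deviating to Defect yields 4 — a strict improvement.
Both Rose and Colin have strictly profitable deviations.

Both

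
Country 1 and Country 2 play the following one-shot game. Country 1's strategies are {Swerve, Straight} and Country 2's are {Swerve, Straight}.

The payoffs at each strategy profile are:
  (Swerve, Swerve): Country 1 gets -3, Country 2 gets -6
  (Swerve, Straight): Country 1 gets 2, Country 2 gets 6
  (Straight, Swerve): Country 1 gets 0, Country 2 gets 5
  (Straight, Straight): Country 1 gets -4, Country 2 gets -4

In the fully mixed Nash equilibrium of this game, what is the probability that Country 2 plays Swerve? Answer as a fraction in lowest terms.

2/3

Let q be the probability that Country 2 plays Swerve. In a completely mixed equilibrium, Country 1 must be indifferent between Swerve and Straight.
Country 1's expected payoff from Swerve is −3q + 2(1−q); from Straight it is −4(1−q).
Setting these equal: −5q + 2 = 4q − 4, so q = 2/3.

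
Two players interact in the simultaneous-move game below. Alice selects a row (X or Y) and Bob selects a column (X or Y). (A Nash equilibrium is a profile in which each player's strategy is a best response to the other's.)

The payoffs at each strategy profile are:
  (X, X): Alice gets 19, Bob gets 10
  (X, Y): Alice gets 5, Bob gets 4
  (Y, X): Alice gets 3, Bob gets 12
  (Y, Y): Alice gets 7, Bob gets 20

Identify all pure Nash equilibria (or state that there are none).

(X, X): Alice gets 19 ≥ 3 from Y, and Bob gets 10 ≥ 4 from Y — Nash equilibrium.
(X, Y): Alice prefers Y (7 > 5); Bob prefers X (10 > 4) — not an equilibrium.
(Y, X): Alice prefers X (19 > 3); Bob prefers Y (20 > 12) — not an equilibrium.
(Y, Y): Alice gets 7 ≥ 5 from X, and Bob gets 20 ≥ 12 from X — Nash equilibrium.

(X, X) and (Y, Y)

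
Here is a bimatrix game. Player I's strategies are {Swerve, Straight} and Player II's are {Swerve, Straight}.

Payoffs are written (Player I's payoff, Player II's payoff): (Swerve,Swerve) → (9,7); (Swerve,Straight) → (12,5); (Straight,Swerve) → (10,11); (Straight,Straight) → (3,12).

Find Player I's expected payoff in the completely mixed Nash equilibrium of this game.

93/10

First find y, the probability Player II plays Swerve, from Player I's indifference between Swerve and Straight: 9y + 12(1−y) = 10y + 3(1−y), giving y = 9/10.
Since Player I is indifferent in equilibrium, Player I's expected payoff equals the payoff from either row against (9/10, 1/10). Using Swerve: 9(9/10) + 12(1/10) = 93/10.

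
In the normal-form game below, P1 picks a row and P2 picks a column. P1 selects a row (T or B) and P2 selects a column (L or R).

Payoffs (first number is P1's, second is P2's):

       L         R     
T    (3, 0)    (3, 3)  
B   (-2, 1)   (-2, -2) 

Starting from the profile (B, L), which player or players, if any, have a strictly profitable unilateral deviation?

P1 at (B, L) earns -2; deviating to T yields 3 — a strict improvement.
P2 earns 1; deviating to R yields -2 — not better.
Only P1 has a strictly profitable deviation.

P1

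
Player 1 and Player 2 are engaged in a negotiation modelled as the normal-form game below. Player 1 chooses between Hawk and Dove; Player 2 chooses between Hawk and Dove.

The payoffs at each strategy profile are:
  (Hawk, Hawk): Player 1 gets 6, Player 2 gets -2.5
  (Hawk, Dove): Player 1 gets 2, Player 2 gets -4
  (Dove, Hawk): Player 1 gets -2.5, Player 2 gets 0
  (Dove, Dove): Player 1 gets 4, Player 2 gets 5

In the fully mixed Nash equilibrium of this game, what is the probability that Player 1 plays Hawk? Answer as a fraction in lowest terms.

10/13

Let r be the probability that Player 1 plays Hawk. In a completely mixed equilibrium, Player 2 must be indifferent between Hawk and Dove.
Player 2's expected payoff from Hawk is −2.5r; from Dove it is −4r + 5(1−r).
Setting these equal: −2.5r = −9r + 5, so r = 10/13.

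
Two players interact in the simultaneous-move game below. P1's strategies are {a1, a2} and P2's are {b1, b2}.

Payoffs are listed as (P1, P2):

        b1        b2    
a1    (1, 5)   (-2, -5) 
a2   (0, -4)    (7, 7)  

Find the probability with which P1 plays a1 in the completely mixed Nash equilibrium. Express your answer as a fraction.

11/21

Let r be the probability that P1 plays a1. In a completely mixed equilibrium, P2 must be indifferent between b1 and b2.
P2's expected payoff from b1 is 5r − 4(1−r); from b2 it is −5r + 7(1−r).
Setting these equal: 9r − 4 = −12r + 7, so r = 11/21.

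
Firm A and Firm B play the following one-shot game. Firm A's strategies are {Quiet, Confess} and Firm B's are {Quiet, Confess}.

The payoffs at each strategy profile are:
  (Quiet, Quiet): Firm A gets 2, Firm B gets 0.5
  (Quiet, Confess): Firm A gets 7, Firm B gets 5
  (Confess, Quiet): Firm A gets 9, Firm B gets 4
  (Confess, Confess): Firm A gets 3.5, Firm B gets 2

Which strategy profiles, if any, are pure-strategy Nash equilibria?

(Quiet, Confess) and (Confess, Quiet)

(Quiet, Quiet): Firm A prefers Confess (9 > 2); Firm B prefers Confess (5 > 0.5) — not an equilibrium.
(Quiet, Confess): Firm A gets 7 ≥ 3.5 from Confess, and Firm B gets 5 ≥ 0.5 from Quiet — Nash equilibrium.
(Confess, Quiet): Firm A gets 9 ≥ 2 from Quiet, and Firm B gets 4 ≥ 2 from Confess — Nash equilibrium.
(Confess, Confess): Firm A prefers Quiet (7 > 3.5); Firm B prefers Quiet (4 > 2) — not an equilibrium.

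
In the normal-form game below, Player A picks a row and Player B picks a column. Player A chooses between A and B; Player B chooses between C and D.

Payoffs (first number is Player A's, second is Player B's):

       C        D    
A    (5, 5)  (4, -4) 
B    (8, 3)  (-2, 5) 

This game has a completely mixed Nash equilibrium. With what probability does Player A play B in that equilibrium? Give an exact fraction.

9/11

Let p be the probability that Player A plays A. In a completely mixed equilibrium, Player B must be indifferent between C and D.
Player B's expected payoff from C is 5p + 3(1−p); from D it is −4p + 5(1−p).
Setting these equal: 2p + 3 = −9p + 5, so p = 2/11.
Therefore Player A plays B with probability 1 − 2/11 = 9/11.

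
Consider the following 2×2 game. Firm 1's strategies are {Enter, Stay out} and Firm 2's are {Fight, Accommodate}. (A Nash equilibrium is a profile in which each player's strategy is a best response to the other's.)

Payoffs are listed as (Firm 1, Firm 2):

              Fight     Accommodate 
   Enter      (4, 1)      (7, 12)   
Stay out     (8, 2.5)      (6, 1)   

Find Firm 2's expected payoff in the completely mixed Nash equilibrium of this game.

58/25

First find p, the probability Firm 1 plays Enter, from Firm 2's indifference between Fight and Accommodate: p + 2.5(1−p) = 12p + (1−p), giving p = 3/25.
Since Firm 2 is indifferent in equilibrium, Firm 2's expected payoff equals the payoff from either column against (3/25, 22/25). Using Fight: (3/25) + 2.5(22/25) = 58/25.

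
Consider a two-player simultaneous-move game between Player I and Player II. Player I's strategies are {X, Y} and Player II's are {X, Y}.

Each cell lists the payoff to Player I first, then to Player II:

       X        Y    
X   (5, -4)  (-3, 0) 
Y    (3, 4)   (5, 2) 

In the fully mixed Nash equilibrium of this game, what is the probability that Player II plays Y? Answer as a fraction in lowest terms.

Let y be the probability that Player II plays X. In a completely mixed equilibrium, Player I must be indifferent between X and Y.
Player I's expected payoff from X is 5y − 3(1−y); from Y it is 3y + 5(1−y).
Setting these equal: 8y − 3 = −2y + 5, so y = 4/5.
Therefore Player II plays Y with probability 1 − 4/5 = 1/5.

1/5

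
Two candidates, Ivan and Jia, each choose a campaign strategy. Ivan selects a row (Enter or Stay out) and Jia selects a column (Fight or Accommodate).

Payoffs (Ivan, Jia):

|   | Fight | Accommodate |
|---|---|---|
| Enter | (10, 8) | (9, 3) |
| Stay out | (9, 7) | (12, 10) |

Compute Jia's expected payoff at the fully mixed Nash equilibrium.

First find x, the probability Ivan plays Enter, from Jia's indifference between Fight and Accommodate: 8x + 7(1−x) = 3x + 10(1−x), giving x = 3/8.
Since Jia is indifferent in equilibrium, Jia's expected payoff equals the payoff from either column against (3/8, 5/8). Using Fight: 8(3/8) + 7(5/8) = 59/8.

59/8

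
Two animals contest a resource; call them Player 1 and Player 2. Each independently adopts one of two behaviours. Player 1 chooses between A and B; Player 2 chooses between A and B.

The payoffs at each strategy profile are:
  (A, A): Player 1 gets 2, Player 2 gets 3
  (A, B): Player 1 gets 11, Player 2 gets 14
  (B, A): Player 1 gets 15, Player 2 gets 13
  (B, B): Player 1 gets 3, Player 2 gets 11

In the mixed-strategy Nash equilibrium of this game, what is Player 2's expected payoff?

First find p, the probability Player 1 plays A, from Player 2's indifference between A and B: 3p + 13(1−p) = 14p + 11(1−p), giving p = 2/13.
Since Player 2 is indifferent in equilibrium, Player 2's expected payoff equals the payoff from either column against (2/13, 11/13). Using A: 3(2/13) + 13(11/13) = 149/13.

149/13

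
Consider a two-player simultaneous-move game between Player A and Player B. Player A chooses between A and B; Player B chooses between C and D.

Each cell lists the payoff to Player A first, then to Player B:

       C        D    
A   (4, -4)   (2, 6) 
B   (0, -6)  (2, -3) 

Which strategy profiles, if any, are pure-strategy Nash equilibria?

(A, C): Player B prefers D (6 > -4) — not an equilibrium.
(A, D): Player A gets 2 ≥ 2 from B, and Player B gets 6 ≥ -4 from C — Nash equilibrium.
(B, C): Player A prefers A (4 > 0); Player B prefers D (-3 > -6) — not an equilibrium.
(B, D): Player A gets 2 ≥ 2 from A, and Player B gets -3 ≥ -6 from C — Nash equilibrium.

(A, D) and (B, D)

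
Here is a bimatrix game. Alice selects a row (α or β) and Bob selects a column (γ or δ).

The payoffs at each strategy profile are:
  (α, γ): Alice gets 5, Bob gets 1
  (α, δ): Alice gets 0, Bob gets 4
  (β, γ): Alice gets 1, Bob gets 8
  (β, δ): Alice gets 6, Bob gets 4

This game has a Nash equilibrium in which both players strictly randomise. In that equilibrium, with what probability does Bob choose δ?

2/5

Let c be the probability that Bob plays γ. In a completely mixed equilibrium, Alice must be indifferent between α and β.
Alice's expected payoff from α is 5c; from β it is c + 6(1−c).
Setting these equal: 5c = −5c + 6, so c = 3/5.
Therefore Bob plays δ with probability 1 − 3/5 = 2/5.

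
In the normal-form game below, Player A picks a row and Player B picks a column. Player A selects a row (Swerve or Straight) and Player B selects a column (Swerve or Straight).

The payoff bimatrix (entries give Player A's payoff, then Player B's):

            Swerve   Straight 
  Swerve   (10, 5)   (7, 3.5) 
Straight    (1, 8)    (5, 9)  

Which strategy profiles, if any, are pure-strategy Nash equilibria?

(Swerve, Swerve)

(Swerve, Swerve): Player A gets 10 ≥ 1 from Straight, and Player B gets 5 ≥ 3.5 from Straight — Nash equilibrium.
(Swerve, Straight): Player B prefers Swerve (5 > 3.5) — not an equilibrium.
(Straight, Swerve): Player A prefers Swerve (10 > 1); Player B prefers Straight (9 > 8) — not an equilibrium.
(Straight, Straight): Player A prefers Swerve (7 > 5) — not an equilibrium.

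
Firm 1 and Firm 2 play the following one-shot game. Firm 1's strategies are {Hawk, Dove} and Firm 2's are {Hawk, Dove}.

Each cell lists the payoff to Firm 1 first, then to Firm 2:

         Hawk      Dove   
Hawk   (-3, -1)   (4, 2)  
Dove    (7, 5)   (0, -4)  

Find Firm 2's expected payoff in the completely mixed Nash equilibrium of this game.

First find x, the probability Firm 1 plays Hawk, from Firm 2's indifference between Hawk and Dove: −x + 5(1−x) = 2x − 4(1−x), giving x = 3/4.
Since Firm 2 is indifferent in equilibrium, Firm 2's expected payoff equals the payoff from either column against (3/4, 1/4). Using Hawk: −(3/4) + 5(1/4) = 1/2.

1/2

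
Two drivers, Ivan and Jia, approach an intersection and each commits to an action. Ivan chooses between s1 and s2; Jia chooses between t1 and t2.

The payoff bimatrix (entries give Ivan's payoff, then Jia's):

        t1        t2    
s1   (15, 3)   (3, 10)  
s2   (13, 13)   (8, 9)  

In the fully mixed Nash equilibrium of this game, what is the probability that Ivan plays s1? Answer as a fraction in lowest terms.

Let p be the probability that Ivan plays s1. In a completely mixed equilibrium, Jia must be indifferent between t1 and t2.
Jia's expected payoff from t1 is 3p + 13(1−p); from t2 it is 10p + 9(1−p).
Setting these equal: −10p + 13 = p + 9, so p = 4/11.

4/11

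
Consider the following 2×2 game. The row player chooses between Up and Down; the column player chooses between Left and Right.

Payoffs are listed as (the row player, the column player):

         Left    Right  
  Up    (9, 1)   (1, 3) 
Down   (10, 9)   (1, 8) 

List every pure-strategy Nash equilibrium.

(Up, Right) and (Down, Left)

(Up, Left): the row player prefers Down (10 > 9); the column player prefers Right (3 > 1) — not an equilibrium.
(Up, Right): the row player gets 1 ≥ 1 from Down, and the column player gets 3 ≥ 1 from Left — Nash equilibrium.
(Down, Left): the row player gets 10 ≥ 9 from Up, and the column player gets 9 ≥ 8 from Right — Nash equilibrium.
(Down, Right): the column player prefers Left (9 > 8) — not an equilibrium.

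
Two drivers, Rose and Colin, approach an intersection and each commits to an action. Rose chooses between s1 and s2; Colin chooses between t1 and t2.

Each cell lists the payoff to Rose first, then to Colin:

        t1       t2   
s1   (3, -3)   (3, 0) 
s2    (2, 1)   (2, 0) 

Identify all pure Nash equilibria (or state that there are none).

(s1, t2)

(s1, t1): Colin prefers t2 (0 > -3) — not an equilibrium.
(s1, t2): Rose gets 3 ≥ 2 from s2, and Colin gets 0 ≥ -3 from t1 — Nash equilibrium.
(s2, t1): Rose prefers s1 (3 > 2) — not an equilibrium.
(s2, t2): Rose prefers s1 (3 > 2); Colin prefers t1 (1 > 0) — not an equilibrium.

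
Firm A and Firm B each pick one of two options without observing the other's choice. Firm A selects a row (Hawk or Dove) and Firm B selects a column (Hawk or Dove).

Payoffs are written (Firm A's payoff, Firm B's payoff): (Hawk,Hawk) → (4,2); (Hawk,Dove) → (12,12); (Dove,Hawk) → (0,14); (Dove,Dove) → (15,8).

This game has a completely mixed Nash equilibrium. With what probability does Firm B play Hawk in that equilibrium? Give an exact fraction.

Let q be the probability that Firm B plays Hawk. In a completely mixed equilibrium, Firm A must be indifferent between Hawk and Dove.
Firm A's expected payoff from Hawk is 4q + 12(1−q); from Dove it is 15(1−q).
Setting these equal: −8q + 12 = −15q + 15, so q = 3/7.

3/7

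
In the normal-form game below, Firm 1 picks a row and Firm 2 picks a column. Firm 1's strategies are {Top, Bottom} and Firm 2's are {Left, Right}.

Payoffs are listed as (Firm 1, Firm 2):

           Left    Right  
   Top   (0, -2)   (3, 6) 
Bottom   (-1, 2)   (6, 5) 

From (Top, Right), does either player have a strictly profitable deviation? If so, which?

Firm 1 at (Top, Right) earns 3; deviating to Bottom yields 6 — a strict improvement.
Firm 2 earns 6; deviating to Left yields -2 — not better.
Only Firm 1 has a strictly profitable deviation.

Firm 1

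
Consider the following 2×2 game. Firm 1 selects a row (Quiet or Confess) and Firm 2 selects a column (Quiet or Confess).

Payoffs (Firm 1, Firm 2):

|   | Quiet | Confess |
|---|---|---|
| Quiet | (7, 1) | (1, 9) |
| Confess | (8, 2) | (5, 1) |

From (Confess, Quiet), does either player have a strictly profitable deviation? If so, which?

Neither

Firm 1 at (Confess, Quiet) earns 8; deviating to Quiet yields 7 — not better.
Firm 2 earns 2; deviating to Confess yields 1 — not better.
Neither player can strictly improve; the profile is a Nash equilibrium.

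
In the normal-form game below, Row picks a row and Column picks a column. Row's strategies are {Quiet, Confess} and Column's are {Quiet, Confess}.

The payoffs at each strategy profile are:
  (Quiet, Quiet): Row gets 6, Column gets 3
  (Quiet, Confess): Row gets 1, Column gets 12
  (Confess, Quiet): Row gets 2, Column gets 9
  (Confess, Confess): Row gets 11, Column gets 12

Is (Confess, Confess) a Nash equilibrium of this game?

Yes

At (Confess, Confess), Row earns 11; switching to Quiet would give 1, so Row has no profitable deviation.
Column earns 12; switching to Quiet would give 9, so Column has no profitable deviation.
Neither player can gain by a unilateral deviation, so this profile is a Nash equilibrium.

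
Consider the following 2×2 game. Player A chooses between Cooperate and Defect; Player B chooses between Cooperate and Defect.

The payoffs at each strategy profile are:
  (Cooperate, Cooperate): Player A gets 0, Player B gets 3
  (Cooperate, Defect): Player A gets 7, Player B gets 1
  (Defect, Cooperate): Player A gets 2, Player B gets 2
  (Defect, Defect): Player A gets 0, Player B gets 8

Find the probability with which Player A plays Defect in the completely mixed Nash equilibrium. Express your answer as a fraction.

Let x be the probability that Player A plays Cooperate. In a completely mixed equilibrium, Player B must be indifferent between Cooperate and Defect.
Player B's expected payoff from Cooperate is 3x + 2(1−x); from Defect it is x + 8(1−x).
Setting these equal: x + 2 = −7x + 8, so x = 3/4.
Therefore Player A plays Defect with probability 1 − 3/4 = 1/4.

1/4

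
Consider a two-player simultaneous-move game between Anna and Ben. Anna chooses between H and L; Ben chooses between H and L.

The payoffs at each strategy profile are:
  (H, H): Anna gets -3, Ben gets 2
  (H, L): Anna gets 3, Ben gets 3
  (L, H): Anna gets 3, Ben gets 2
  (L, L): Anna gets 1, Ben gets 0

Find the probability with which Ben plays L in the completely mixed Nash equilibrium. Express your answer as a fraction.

Let c be the probability that Ben plays H. In a completely mixed equilibrium, Anna must be indifferent between H and L.
Anna's expected payoff from H is −3c + 3(1−c); from L it is 3c + (1−c).
Setting these equal: −6c + 3 = 2c + 1, so c = 1/4.
Therefore Ben plays L with probability 1 − 1/4 = 3/4.

3/4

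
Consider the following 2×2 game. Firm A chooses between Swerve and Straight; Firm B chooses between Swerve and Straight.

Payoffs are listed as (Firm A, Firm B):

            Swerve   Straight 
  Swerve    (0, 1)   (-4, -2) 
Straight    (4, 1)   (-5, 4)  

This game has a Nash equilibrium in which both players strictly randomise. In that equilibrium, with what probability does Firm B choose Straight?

Let y be the probability that Firm B plays Swerve. In a completely mixed equilibrium, Firm A must be indifferent between Swerve and Straight.
Firm A's expected payoff from Swerve is −4(1−y); from Straight it is 4y − 5(1−y).
Setting these equal: 4y − 4 = 9y − 5, so y = 1/5.
Therefore Firm B plays Straight with probability 1 − 1/5 = 4/5.

4/5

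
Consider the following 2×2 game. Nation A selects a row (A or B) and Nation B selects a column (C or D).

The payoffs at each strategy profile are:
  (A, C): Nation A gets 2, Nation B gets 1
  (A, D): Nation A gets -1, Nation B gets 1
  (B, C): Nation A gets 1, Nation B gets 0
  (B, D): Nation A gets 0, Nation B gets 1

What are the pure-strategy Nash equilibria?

(A, C) and (B, D)

(A, C): Nation A gets 2 ≥ 1 from B, and Nation B gets 1 ≥ 1 from D — Nash equilibrium.
(A, D): Nation A prefers B (0 > -1) — not an equilibrium.
(B, C): Nation A prefers A (2 > 1); Nation B prefers D (1 > 0) — not an equilibrium.
(B, D): Nation A gets 0 ≥ -1 from A, and Nation B gets 1 ≥ 0 from C — Nash equilibrium.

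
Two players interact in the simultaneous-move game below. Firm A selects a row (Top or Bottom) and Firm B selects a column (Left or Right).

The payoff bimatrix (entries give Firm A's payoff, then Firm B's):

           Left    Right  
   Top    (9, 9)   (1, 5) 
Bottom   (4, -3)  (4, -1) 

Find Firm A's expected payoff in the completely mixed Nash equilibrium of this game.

4

First find q, the probability Firm B plays Left, from Firm A's indifference between Top and Bottom: 9q + (1−q) = 4q + 4(1−q), giving q = 3/8.
Since Firm A is indifferent in equilibrium, Firm A's expected payoff equals the payoff from either row against (3/8, 5/8). Using Top: 9(3/8) + (5/8) = 4.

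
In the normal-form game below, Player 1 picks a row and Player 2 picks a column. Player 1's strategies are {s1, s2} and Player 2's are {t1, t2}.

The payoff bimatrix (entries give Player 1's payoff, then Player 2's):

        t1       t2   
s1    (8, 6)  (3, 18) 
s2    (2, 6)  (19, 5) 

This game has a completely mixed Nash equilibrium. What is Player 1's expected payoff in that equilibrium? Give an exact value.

73/11

First find y, the probability Player 2 plays t1, from Player 1's indifference between s1 and s2: 8y + 3(1−y) = 2y + 19(1−y), giving y = 8/11.
Since Player 1 is indifferent in equilibrium, Player 1's expected payoff equals the payoff from either row against (8/11, 3/11). Using s1: 8(8/11) + 3(3/11) = 73/11.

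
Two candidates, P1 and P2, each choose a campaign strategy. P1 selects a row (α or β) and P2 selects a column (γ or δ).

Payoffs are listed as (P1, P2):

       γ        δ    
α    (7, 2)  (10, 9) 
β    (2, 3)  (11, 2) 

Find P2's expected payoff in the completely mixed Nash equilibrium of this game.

First find x, the probability P1 plays α, from P2's indifference between γ and δ: 2x + 3(1−x) = 9x + 2(1−x), giving x = 1/8.
Since P2 is indifferent in equilibrium, P2's expected payoff equals the payoff from either column against (1/8, 7/8). Using γ: 2(1/8) + 3(7/8) = 23/8.

23/8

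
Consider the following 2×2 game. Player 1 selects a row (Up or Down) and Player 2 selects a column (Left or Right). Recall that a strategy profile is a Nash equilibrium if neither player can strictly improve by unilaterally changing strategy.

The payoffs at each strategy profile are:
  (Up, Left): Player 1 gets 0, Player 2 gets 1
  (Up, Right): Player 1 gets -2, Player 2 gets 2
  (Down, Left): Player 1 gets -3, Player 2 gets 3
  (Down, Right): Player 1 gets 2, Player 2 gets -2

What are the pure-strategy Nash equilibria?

none

(Up, Left): Player 2 prefers Right (2 > 1) — not an equilibrium.
(Up, Right): Player 1 prefers Down (2 > -2) — not an equilibrium.
(Down, Left): Player 1 prefers Up (0 > -3) — not an equilibrium.
(Down, Right): Player 2 prefers Left (3 > -2) — not an equilibrium.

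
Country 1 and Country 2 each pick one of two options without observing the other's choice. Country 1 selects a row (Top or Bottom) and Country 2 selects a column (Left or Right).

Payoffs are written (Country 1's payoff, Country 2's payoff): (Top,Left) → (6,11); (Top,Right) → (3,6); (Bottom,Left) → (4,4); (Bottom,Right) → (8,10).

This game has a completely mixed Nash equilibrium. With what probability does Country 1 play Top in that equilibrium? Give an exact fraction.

6/11

Let p be the probability that Country 1 plays Top. In a completely mixed equilibrium, Country 2 must be indifferent between Left and Right.
Country 2's expected payoff from Left is 11p + 4(1−p); from Right it is 6p + 10(1−p).
Setting these equal: 7p + 4 = −4p + 10, so p = 6/11.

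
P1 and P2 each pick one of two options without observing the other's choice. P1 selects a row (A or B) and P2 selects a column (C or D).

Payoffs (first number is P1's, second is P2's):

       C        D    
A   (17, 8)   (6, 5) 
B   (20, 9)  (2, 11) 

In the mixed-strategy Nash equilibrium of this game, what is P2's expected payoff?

First find x, the probability P1 plays A, from P2's indifference between C and D: 8x + 9(1−x) = 5x + 11(1−x), giving x = 2/5.
Since P2 is indifferent in equilibrium, P2's expected payoff equals the payoff from either column against (2/5, 3/5). Using C: 8(2/5) + 9(3/5) = 43/5.

43/5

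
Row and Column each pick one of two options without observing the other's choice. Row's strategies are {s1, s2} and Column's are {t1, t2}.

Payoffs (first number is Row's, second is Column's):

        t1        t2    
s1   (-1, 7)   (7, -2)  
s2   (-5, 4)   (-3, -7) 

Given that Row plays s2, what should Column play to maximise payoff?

t1

Against s2, Column earns 4 from t1 and -7 from t2.
So t1 is the best response.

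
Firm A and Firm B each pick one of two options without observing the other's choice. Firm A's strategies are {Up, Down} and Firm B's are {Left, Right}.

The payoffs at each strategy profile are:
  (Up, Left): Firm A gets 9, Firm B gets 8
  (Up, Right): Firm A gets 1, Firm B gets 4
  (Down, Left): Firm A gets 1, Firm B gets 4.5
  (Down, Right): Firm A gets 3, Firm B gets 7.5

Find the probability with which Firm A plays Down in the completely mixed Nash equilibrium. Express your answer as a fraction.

Let r be the probability that Firm A plays Up. In a completely mixed equilibrium, Firm B must be indifferent between Left and Right.
Firm B's expected payoff from Left is 8r + 4.5(1−r); from Right it is 4r + 7.5(1−r).
Setting these equal: 3.5r + 4.5 = −3.5r + 7.5, so r = 3/7.
Therefore Firm A plays Down with probability 1 − 3/7 = 4/7.

4/7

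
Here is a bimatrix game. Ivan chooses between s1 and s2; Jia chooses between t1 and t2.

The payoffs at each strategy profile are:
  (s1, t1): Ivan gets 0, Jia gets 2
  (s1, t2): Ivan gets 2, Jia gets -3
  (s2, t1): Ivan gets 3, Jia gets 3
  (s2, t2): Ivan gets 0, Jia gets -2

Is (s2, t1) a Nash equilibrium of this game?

At (s2, t1), Ivan earns 3; switching to s1 would give 0, so Ivan has no profitable deviation.
Jia earns 3; switching to t2 would give -2, so Jia has no profitable deviation.
Neither player can gain by a unilateral deviation, so this profile is a Nash equilibrium.

Yes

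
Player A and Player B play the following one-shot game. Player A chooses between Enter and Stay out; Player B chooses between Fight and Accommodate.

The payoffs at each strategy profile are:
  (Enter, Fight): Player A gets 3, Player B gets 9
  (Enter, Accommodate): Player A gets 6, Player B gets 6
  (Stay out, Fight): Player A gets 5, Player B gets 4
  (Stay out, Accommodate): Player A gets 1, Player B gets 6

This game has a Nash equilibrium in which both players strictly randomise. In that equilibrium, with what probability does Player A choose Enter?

Let p be the probability that Player A plays Enter. In a completely mixed equilibrium, Player B must be indifferent between Fight and Accommodate.
Player B's expected payoff from Fight is 9p + 4(1−p); from Accommodate it is 6p + 6(1−p).
Setting these equal: 5p + 4 = 6, so p = 2/5.

2/5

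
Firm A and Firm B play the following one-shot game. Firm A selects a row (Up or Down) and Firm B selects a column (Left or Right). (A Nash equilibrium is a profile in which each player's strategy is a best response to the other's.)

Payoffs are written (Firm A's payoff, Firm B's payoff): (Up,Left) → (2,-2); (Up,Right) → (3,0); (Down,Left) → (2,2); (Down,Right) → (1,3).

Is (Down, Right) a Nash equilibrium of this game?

At (Down, Right), Firm A earns 1; switching to Up would give 3, so Firm A would deviate.
Firm B earns 3; switching to Left would give 2, so Firm B has no profitable deviation.
Since at least one player can profitably deviate, this is not a Nash equilibrium.

No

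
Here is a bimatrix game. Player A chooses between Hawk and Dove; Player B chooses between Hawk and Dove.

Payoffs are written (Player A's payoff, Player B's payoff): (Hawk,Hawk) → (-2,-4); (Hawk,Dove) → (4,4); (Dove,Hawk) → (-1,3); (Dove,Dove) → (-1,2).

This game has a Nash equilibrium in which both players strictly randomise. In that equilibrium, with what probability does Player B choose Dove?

1/6

Let y be the probability that Player B plays Hawk. In a completely mixed equilibrium, Player A must be indifferent between Hawk and Dove.
Player A's expected payoff from Hawk is −2y + 4(1−y); from Dove it is −y − (1−y).
Setting these equal: −6y + 4 = -1, so y = 5/6.
Therefore Player B plays Dove with probability 1 − 5/6 = 1/6.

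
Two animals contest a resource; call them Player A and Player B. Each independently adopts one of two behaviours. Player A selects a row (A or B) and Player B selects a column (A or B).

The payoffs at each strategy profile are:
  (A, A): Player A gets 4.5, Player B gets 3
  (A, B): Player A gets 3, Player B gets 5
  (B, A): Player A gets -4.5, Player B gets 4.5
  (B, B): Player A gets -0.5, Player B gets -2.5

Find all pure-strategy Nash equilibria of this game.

(A, B)

(A, A): Player B prefers B (5 > 3) — not an equilibrium.
(A, B): Player A gets 3 ≥ -0.5 from B, and Player B gets 5 ≥ 3 from A — Nash equilibrium.
(B, A): Player A prefers A (4.5 > -4.5) — not an equilibrium.
(B, B): Player A prefers A (3 > -0.5); Player B prefers A (4.5 > -2.5) — not an equilibrium.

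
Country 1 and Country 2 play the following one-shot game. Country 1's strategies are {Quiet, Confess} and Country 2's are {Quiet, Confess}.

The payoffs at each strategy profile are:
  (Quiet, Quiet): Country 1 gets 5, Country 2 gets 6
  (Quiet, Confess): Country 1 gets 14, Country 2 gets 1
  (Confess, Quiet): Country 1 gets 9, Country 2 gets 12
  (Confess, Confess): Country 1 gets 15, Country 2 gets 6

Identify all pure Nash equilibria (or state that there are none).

(Quiet, Quiet): Country 1 prefers Confess (9 > 5) — not an equilibrium.
(Quiet, Confess): Country 1 prefers Confess (15 > 14); Country 2 prefers Quiet (6 > 1) — not an equilibrium.
(Confess, Quiet): Country 1 gets 9 ≥ 5 from Quiet, and Country 2 gets 12 ≥ 6 from Confess — Nash equilibrium.
(Confess, Confess): Country 2 prefers Quiet (12 > 6) — not an equilibrium.

(Confess, Quiet)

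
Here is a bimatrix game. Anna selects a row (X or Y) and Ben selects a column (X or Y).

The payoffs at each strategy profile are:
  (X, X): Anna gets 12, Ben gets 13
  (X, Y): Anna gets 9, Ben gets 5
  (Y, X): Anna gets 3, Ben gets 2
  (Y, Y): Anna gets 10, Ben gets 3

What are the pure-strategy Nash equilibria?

(X, X): Anna gets 12 ≥ 3 from Y, and Ben gets 13 ≥ 5 from Y — Nash equilibrium.
(X, Y): Anna prefers Y (10 > 9); Ben prefers X (13 > 5) — not an equilibrium.
(Y, X): Anna prefers X (12 > 3); Ben prefers Y (3 > 2) — not an equilibrium.
(Y, Y): Anna gets 10 ≥ 9 from X, and Ben gets 3 ≥ 2 from X — Nash equilibrium.

(X, X) and (Y, Y)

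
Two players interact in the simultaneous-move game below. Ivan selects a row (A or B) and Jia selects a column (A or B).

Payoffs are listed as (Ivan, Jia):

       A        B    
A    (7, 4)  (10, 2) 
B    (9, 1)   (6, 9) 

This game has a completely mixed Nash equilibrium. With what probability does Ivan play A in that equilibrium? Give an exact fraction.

4/5

Let r be the probability that Ivan plays A. In a completely mixed equilibrium, Jia must be indifferent between A and B.
Jia's expected payoff from A is 4r + (1−r); from B it is 2r + 9(1−r).
Setting these equal: 3r + 1 = −7r + 9, so r = 4/5.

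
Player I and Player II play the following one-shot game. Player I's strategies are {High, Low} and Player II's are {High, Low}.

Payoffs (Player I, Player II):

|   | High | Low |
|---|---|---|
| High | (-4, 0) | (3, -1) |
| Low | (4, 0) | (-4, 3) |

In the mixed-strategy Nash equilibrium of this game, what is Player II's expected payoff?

0

First find x, the probability Player I plays High, from Player II's indifference between High and Low: 0 = −x + 3(1−x), giving x = 3/4.
Since Player II is indifferent in equilibrium, Player II's expected payoff equals the payoff from either column against (3/4, 1/4). Using High: 0 = 0.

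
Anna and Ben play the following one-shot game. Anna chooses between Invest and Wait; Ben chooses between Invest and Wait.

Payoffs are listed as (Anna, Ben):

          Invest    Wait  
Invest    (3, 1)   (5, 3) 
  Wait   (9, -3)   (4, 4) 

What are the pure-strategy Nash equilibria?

(Invest, Wait)

(Invest, Invest): Anna prefers Wait (9 > 3); Ben prefers Wait (3 > 1) — not an equilibrium.
(Invest, Wait): Anna gets 5 ≥ 4 from Wait, and Ben gets 3 ≥ 1 from Invest — Nash equilibrium.
(Wait, Invest): Ben prefers Wait (4 > -3) — not an equilibrium.
(Wait, Wait): Anna prefers Invest (5 > 4) — not an equilibrium.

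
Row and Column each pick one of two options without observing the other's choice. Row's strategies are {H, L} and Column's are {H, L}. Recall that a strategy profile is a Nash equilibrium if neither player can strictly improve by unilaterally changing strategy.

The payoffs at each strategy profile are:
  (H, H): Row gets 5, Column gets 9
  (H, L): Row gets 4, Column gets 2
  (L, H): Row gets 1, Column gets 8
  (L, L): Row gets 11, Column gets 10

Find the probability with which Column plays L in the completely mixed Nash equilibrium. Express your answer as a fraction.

4/11

Let c be the probability that Column plays H. In a completely mixed equilibrium, Row must be indifferent between H and L.
Row's expected payoff from H is 5c + 4(1−c); from L it is c + 11(1−c).
Setting these equal: c + 4 = −10c + 11, so c = 7/11.
Therefore Column plays L with probability 1 − 7/11 = 4/11.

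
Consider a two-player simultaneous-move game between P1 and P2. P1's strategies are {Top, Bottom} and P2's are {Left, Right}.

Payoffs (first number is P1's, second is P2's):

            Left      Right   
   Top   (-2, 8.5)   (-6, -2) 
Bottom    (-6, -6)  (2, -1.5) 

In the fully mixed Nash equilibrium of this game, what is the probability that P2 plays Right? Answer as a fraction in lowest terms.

Let q be the probability that P2 plays Left. In a completely mixed equilibrium, P1 must be indifferent between Top and Bottom.
P1's expected payoff from Top is −2q − 6(1−q); from Bottom it is −6q + 2(1−q).
Setting these equal: 4q − 6 = −8q + 2, so q = 2/3.
Therefore P2 plays Right with probability 1 − 2/3 = 1/3.

1/3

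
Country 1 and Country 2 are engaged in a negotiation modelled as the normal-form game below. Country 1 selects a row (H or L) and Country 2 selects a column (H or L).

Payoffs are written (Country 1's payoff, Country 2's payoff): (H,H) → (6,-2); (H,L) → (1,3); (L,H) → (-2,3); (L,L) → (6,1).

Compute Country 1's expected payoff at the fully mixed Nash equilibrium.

38/13

First find q, the probability Country 2 plays H, from Country 1's indifference between H and L: 6q + (1−q) = −2q + 6(1−q), giving q = 5/13.
Since Country 1 is indifferent in equilibrium, Country 1's expected payoff equals the payoff from either row against (5/13, 8/13). Using H: 6(5/13) + (8/13) = 38/13.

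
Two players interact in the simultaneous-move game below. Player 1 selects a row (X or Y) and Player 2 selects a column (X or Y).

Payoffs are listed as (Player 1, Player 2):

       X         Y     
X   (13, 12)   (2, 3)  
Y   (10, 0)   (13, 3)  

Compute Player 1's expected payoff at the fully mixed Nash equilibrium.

149/14

First find q, the probability Player 2 plays X, from Player 1's indifference between X and Y: 13q + 2(1−q) = 10q + 13(1−q), giving q = 11/14.
Since Player 1 is indifferent in equilibrium, Player 1's expected payoff equals the payoff from either row against (11/14, 3/14). Using X: 13(11/14) + 2(3/14) = 149/14.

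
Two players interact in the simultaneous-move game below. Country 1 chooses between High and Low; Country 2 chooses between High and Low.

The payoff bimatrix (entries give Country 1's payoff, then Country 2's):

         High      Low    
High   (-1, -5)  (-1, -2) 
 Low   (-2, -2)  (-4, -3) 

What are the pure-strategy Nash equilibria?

(High, High): Country 2 prefers Low (-2 > -5) — not an equilibrium.
(High, Low): Country 1 gets -1 ≥ -4 from Low, and Country 2 gets -2 ≥ -5 from High — Nash equilibrium.
(Low, High): Country 1 prefers High (-1 > -2) — not an equilibrium.
(Low, Low): Country 1 prefers High (-1 > -4); Country 2 prefers High (-2 > -3) — not an equilibrium.

(High, Low)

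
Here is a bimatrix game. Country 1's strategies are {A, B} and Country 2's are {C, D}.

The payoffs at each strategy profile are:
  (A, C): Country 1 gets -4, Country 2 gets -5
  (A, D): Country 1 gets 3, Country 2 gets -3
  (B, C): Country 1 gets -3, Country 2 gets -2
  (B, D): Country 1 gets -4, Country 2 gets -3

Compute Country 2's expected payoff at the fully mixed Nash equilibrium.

-3

First find x, the probability Country 1 plays A, from Country 2's indifference between C and D: −5x − 2(1−x) = −3x − 3(1−x), giving x = 1/3.
Since Country 2 is indifferent in equilibrium, Country 2's expected payoff equals the payoff from either column against (1/3, 2/3). Using C: −5(1/3) − 2(2/3) = -3.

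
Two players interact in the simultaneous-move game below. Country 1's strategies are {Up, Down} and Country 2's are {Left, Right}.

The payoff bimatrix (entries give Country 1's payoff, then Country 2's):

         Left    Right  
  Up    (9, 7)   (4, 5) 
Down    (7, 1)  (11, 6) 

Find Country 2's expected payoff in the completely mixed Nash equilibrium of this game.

First find p, the probability Country 1 plays Up, from Country 2's indifference between Left and Right: 7p + (1−p) = 5p + 6(1−p), giving p = 5/7.
Since Country 2 is indifferent in equilibrium, Country 2's expected payoff equals the payoff from either column against (5/7, 2/7). Using Left: 7(5/7) + (2/7) = 37/7.

37/7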